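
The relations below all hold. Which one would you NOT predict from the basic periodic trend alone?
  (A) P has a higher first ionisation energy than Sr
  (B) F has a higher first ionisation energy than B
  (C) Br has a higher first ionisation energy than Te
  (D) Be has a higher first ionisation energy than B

The general trend: first ionisation energy increases across a period and decreases down a group.
(A) P (period 3, group 15) vs Sr (period 5, group 2): the stated order agrees with the simple trend.
(B) F (period 2, group 17) vs B (period 2, group 13): the stated order agrees with the simple trend.
(C) Br (period 4, group 17) vs Te (period 5, group 16): the stated order agrees with the simple trend.
(D) Be (period 2, group 2) vs B (period 2, group 13): the stated order contradicts the simple trend.
The exception is (D): removing B's lone 2p electron is easier than breaking Be's filled 2s².

(D)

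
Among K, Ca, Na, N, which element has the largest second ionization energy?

Na

Consider each +1 ion: K⁺ is the bare [Ar] core; Ca⁺ still has 1 valence electron; Na⁺ is the bare [Ne] core; N⁺ still has 4 valence electrons.
Pulling an electron out of a noble-gas core costs far more than removing a remaining valence electron, so K and Na sit at the high end of IE_2.
Valence configurations: Ca⁺ [Ar]4s¹, N⁺ [He]2s²2p².
Approximate IE_2 values (kJ/mol): K 3052, Ca 1145, Na 4562, N 2856.
Putting it together, IE_2: Ca < N < K < Na.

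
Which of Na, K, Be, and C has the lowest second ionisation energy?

IE_2 is the cost of taking one more electron from the +1 cation: Na⁺ is the bare [Ne] core; K⁺ is the bare [Ar] core; Be⁺ still has 1 valence electron; C⁺ still has 3 valence electrons.
Core electrons are held far more tightly than valence electrons, so K and Na top the IE_2 order.
Valence configurations: Be⁺ [He]2s¹, C⁺ [He]2s²2p¹.
Approximate IE_2 values (kJ/mol): Na 4562, K 3052, Be 1757, C 2353.
Hence IE_2: Be < C < K < Na.

Be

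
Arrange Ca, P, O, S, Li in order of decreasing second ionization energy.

Li > O > S > P > Ca

The second ionization energy removes an electron from the +1 ion. For each element: Ca⁺ still has 1 valence electron; P⁺ still has 4 valence electrons; O⁺ still has 5 valence electrons; S⁺ still has 5 valence electrons; Li⁺ is the bare [He] core.
Breaking into a closed-shell core is much more expensive than removing a leftover valence electron — Li has the largest IE_2 here.
Valence configurations: Ca⁺ [Ar]4s¹, P⁺ [Ne]3s²3p², O⁺ [He]2s²2p³, S⁺ [Ne]3s²3p³.
Tabulated IE_2 (kJ/mol): Ca 1145, P 1907, O 3388, S 2252, Li 7298.
So the second ionization energies run Ca < P < S < O < Li.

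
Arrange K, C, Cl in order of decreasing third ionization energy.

After 2 electrons have been removed, what remains? K²⁺ is already 1 electron into the core; C²⁺ still has 2 valence electrons; Cl²⁺ still has 5 valence electrons.
Usually core removal costs more than valence removal, but here the competition is close: a tightly held n=2 valence electron can cost more to remove than an n=3 core electron, so the actual values have to decide it.
Valence configurations: C²⁺ [He]2s², Cl²⁺ [Ne]3s²3p³.
The numbers (kJ/mol): K 4420, C 4620, Cl 3822.
Putting it together, IE_3: Cl < K < C.

C > K > Cl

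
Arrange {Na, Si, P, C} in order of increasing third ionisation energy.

IE_3 is the cost of taking one more electron from the +2 cation: Na²⁺ is already 1 electron into the core; Si²⁺ still has 2 valence electrons; P²⁺ still has 3 valence electrons; C²⁺ still has 2 valence electrons.
Core electrons are held far more tightly than valence electrons, so Na tops the IE_3 order.
Valence configurations: Si²⁺ [Ne]3s², P²⁺ [Ne]3s²3p¹, C²⁺ [He]2s².
P²⁺ loses a lone 3p electron whereas Si²⁺ must break into a filled 3s² pair, so IE_3(Si) > IE_3(P) even though P has the higher nuclear charge.
The numbers (kJ/mol): Na 6910, Si 3232, P 2914, C 4620.
Putting it together, IE_3: P < Si < C < Na.

P < Si < C < Na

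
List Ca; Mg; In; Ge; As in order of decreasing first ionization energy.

Mg is in period 3, group 2; Ca is in period 4, group 2; Ge is in period 4, group 14; As is in period 4, group 15; In is in period 5, group 13.
Across a period the outer electron is held more tightly (higher IE₁); down a group it sits in a higher shell, more shielded, and comes off more easily.
Here both period and group differ, so the two effects have to be weighed against each other.
Ca > In: period and group pull opposite ways; the down-group shift dominates (590 vs 558 kJ/mol).
Mg > Ca: they share group 2; the group trend gives Mg the larger value.
Ge > Mg: the two effects oppose for this pair; the across-period effect wins (762 vs 738 kJ/mol).
As > Ge: both are in period 4; the period trend gives As the larger value.
For reference (kJ/mol): Mg 738, Ca 590, Ge 762, As 947, In 558.
So from highest to lowest: As > Ge > Mg > Ca > In.

As > Ge > Mg > Ca > In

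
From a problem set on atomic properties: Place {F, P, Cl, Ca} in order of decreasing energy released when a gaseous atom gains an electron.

Cl, F, P, Ca

F is in period 2, group 17; P is in period 3, group 15; Cl is in period 3, group 17; Ca is in period 4, group 2.
Electron affinity generally becomes more exothermic across a period toward the halogens and less exothermic down a group.
These span different periods and groups, so the two trends combine.
P > Ca: both effects reinforce here, so P is clearly the higher of the two.
F > P: relative to P, both the across-period and down-group shifts push F's electron affinity up.
Cl > F: this pair runs against the simple trend — see the exception note.
Note the exception: Cl has a higher electron affinity than F, contrary to the simple trend — F's small 2p subshell makes the incoming electron feel strong e⁻–e⁻ repulsion, so Cl actually releases more energy on gaining an electron.
Tabulated electron affinity (kJ/mol): F 328, P 72, Cl 349, Ca 2.
So from highest to lowest: Cl > F > P > Ca.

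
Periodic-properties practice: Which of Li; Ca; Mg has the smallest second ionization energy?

The second ionization energy removes an electron from the +1 ion. For each element: Li⁺ is the bare [He] core; Ca⁺ still has 1 valence electron; Mg⁺ still has 1 valence electron.
Pulling an electron out of a noble-gas core costs far more than removing a remaining valence electron, so Li sits at the high end of IE_2.
Valence configurations: Ca⁺ [Ar]4s¹, Mg⁺ [Ne]3s¹.
Approximate IE_2 values (kJ/mol): Li 7298, Ca 1145, Mg 1451.
Hence IE_2: Ca < Mg < Li.

Ca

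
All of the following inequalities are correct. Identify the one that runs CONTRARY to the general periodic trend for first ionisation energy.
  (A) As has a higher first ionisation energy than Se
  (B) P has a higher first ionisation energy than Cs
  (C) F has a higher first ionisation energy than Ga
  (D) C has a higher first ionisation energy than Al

(A)

The general trend: first ionisation energy increases across a period and decreases down a group.
(A) As (period 4, group 15) vs Se (period 4, group 16): the stated order contradicts the simple trend.
(B) P (period 3, group 15) vs Cs (period 6, group 1): the stated order agrees with the simple trend.
(C) F (period 2, group 17) vs Ga (period 4, group 13): the stated order agrees with the simple trend.
(D) C (period 2, group 14) vs Al (period 3, group 13): the stated order agrees with the simple trend.
The exception is (A): Se (4p⁴) ionizes more easily than half-filled As (4p³).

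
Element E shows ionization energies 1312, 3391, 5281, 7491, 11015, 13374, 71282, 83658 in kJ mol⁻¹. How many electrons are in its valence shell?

6

Look for the largest jump between consecutive ionization energies: IE7/IE6 ≈ 5.3, far larger than any earlier ratio.
That jump marks the point where a core electron is being removed. So the atom has 6 valence electrons.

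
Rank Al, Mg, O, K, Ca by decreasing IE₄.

After 3 electrons have been removed, what remains? Al³⁺ is the bare [Ne] core; Mg³⁺ is already 1 electron into the core; O³⁺ still has 3 valence electrons; K³⁺ is already 2 electrons into the core; Ca³⁺ is already 1 electron into the core.
Usually core removal costs more than valence removal, but here the competition is close: a tightly held n=2 valence electron can cost more to remove than an n=3 core electron, so the actual values have to decide it.
The numbers (kJ/mol): Al 11577, Mg 10543, O 7469, K 5877, Ca 6491.
Hence IE_4: K < Ca < O < Mg < Al.

Al > Mg > O > Ca > K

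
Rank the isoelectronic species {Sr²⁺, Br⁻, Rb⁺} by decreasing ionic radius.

All of these have 36 electrons, so size is governed by nuclear charge alone: the more protons, the stronger the pull on the same electron cloud, and the smaller the ion.
Nuclear charges: Sr²⁺ (Z=38), Rb⁺ (Z=37), Br⁻ (Z=35).
Largest to smallest: Br⁻ > Rb⁺ > Sr²⁺.

Br⁻, Rb⁺, Sr²⁺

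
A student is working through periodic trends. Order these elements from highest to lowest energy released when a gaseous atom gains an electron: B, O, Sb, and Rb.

B is in period 2, group 13; O is in period 2, group 16; Rb is in period 5, group 1; Sb is in period 5, group 15.
Electron affinity generally becomes more exothermic across a period toward the halogens and less exothermic down a group.
Here both period and group differ, so the two effects have to be weighed against each other.
Rb > B: this pair runs against the simple trend — see the exception note.
Sb > Rb: Sb lies to the right of Rb in period 5, so the across-period effect alone puts Sb higher.
O > Sb: relative to Sb, both the across-period and down-group shifts push O's electron affinity up.
Note the exception: Rb has a higher electron affinity than B, contrary to the simple trend — B's ns²np¹ configuration gives only a small electron affinity — the sparsely filled np subshell binds an added electron weakly.
Tabulated electron affinity (kJ/mol): B 27, O 141, Rb 47, Sb 103.
So from highest to lowest: O > Sb > Rb > B.

O > Sb > Rb > B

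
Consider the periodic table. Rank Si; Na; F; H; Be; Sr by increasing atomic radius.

H < F < Be < Si < Na < Sr

H is in period 1, group 1; Be is in period 2, group 2; F is in period 2, group 17; Na is in period 3, group 1; Si is in period 3, group 14; Sr is in period 5, group 2.
Atomic radius shrinks across a period as nuclear charge pulls the same shell inward, and grows down a group as new shells are added.
These span different periods and groups, so the two trends combine.
F > H: the two effects oppose for this pair; the down-group effect wins (64 vs 32 pm).
Be > F: Be lies to the left of F in period 2, so the across-period effect alone puts Be larger.
Si > Be: period and group pull opposite ways; the down-group shift dominates (116 vs 102 pm).
Na > Si: both are in period 3; the period trend gives Na the larger value.
Sr > Na: period and group pull opposite ways; the down-group shift dominates (185 vs 155 pm).
Approximate values (pm): H 32, Be 102, F 64, Na 155, Si 116, Sr 185.
So from smallest to largest: H < F < Be < Si < Na < Sr.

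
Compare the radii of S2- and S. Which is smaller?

S

Forming S2- adds 2 electrons to S. More electron–electron repulsion in the same shell, with unchanged nuclear charge, lets the cloud expand.
An anion is larger than its parent atom: S2- > S.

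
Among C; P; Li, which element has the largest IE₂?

Li

Consider each +1 ion: C⁺ still has 3 valence electrons; P⁺ still has 4 valence electrons; Li⁺ is the bare [He] core.
Core electrons are held far more tightly than valence electrons, so Li tops the IE_2 order.
Valence configurations: C⁺ [He]2s²2p¹, P⁺ [Ne]3s²3p².
Approximate IE_2 values (kJ/mol): C 2353, P 1907, Li 7298.
Overall IE_2 order: P < C < Li.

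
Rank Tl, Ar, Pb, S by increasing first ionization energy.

Tl < Pb < S < Ar

S is in period 3, group 16; Ar is in period 3, group 18; Tl is in period 6, group 13; Pb is in period 6, group 14.
Across a period the outer electron is held more tightly (higher IE₁); down a group it sits in a higher shell, more shielded, and comes off more easily.
Neither a single period nor a single group — weigh both effects.
Pb > Tl: both are in period 6; the period trend gives Pb the larger value.
S > Pb: both effects reinforce here, so S is clearly the higher of the two.
Ar > S: Ar lies to the right of S in period 3, so the across-period effect alone puts Ar higher.
Approximate values (kJ/mol): S 1000, Ar 1521, Tl 589, Pb 716.
So from lowest to highest: Tl < Pb < S < Ar.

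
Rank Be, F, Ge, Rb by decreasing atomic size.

Atomic radius shrinks across a period as nuclear charge pulls the same shell inward, and grows down a group as new shells are added.
Neither a single period nor a single group — weigh both effects.
Be > F: Be lies to the left of F in period 2, so the across-period effect alone puts Be larger.
Ge > Be: the two effects oppose for this pair; the down-group effect wins (121 vs 102 pm).
Rb > Ge: relative to Ge, both the across-period and down-group shifts push Rb's atomic radius up.
For reference (pm): Be 102, F 64, Ge 121, Rb 210.
So from largest to smallest: Rb > Ge > Be > F.

Rb > Ge > Be > F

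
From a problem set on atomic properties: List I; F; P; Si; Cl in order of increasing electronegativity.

Si, P, I, Cl, F

F is in period 2, group 17; Si is in period 3, group 14; P is in period 3, group 15; Cl is in period 3, group 17; I is in period 5, group 17.
EN rises left→right (higher Z_eff, smaller atoms) and falls top→bottom (larger, more shielded atoms).
Neither a single period nor a single group — weigh both effects.
P > Si: P lies to the right of Si in period 3, so the across-period effect alone puts P higher.
I > P: period and group pull opposite ways; the across-period shift dominates (2.66 vs 2.19).
Cl > I: they share group 17; the group trend gives Cl the larger value.
F > Cl: they share group 17; the group trend gives F the larger value.
Approximate values (Pauling): F 3.98, Si 1.90, P 2.19, Cl 3.16, I 2.66.
So from lowest to highest: Si < P < I < Cl < F.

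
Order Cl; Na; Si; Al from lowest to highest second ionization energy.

Si, Al, Cl, Na

Consider each +1 ion: Cl⁺ still has 6 valence electrons; Na⁺ is the bare [Ne] core; Si⁺ still has 3 valence electrons; Al⁺ still has 2 valence electrons.
Pulling an electron out of a noble-gas core costs far more than removing a remaining valence electron, so Na sits at the high end of IE_2.
Valence configurations: Cl⁺ [Ne]3s²3p⁴, Si⁺ [Ne]3s²3p¹, Al⁺ [Ne]3s².
Si⁺ loses a lone 3p electron whereas Al⁺ must break into a filled 3s² pair, so IE_2(Al) > IE_2(Si) even though Si has the higher nuclear charge.
The numbers (kJ/mol): Cl 2298, Na 4562, Si 1577, Al 1817.
So the second ionization energies run Si < Al < Cl < Na.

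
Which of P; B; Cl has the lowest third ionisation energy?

IE_3 is the cost of taking one more electron from the +2 cation: P²⁺ still has 3 valence electrons; B²⁺ still has 1 valence electron; Cl²⁺ still has 5 valence electrons.
All are still removing valence electrons, so compare the +2 ions as you would atoms: IE_3 generally rises across a period (higher Z_eff) and falls down a group (larger shell), subject to the usual subshell exceptions.
Valence configurations: P²⁺ [Ne]3s²3p¹, B²⁺ [He]2s¹, Cl²⁺ [Ne]3s²3p³.
Tabulated IE_3 (kJ/mol): P 2914, B 3660, Cl 3822.
Putting it together, IE_3: P < B < Cl.

P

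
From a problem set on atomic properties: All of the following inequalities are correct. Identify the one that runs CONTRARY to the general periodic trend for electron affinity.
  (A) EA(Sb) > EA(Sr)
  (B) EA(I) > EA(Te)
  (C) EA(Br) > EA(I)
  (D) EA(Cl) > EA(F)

The general trend: electron affinity increases across a period and decreases down a group.
(A) Sb (period 5, group 15) vs Sr (period 5, group 2): the stated order agrees with the simple trend.
(B) I (period 5, group 17) vs Te (period 5, group 16): the stated order agrees with the simple trend.
(C) Br (period 4, group 17) vs I (period 5, group 17): the stated order agrees with the simple trend.
(D) Cl (period 3, group 17) vs F (period 2, group 17): the stated order contradicts the simple trend.
The exception is (D): F's small 2p subshell makes the incoming electron feel strong e⁻–e⁻ repulsion, so Cl actually releases more energy on gaining an electron.

(D)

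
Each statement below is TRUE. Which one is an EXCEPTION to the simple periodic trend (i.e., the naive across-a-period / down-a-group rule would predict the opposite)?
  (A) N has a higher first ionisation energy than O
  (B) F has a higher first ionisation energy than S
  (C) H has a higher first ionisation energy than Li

The general trend: first ionisation energy increases across a period and decreases down a group.
(A) N (period 2, group 15) vs O (period 2, group 16): the stated order contradicts the simple trend.
(B) F (period 2, group 17) vs S (period 3, group 16): the stated order agrees with the simple trend.
(C) H (period 1, group 1) vs Li (period 2, group 1): the stated order agrees with the simple trend.
The exception is (A): pairing an electron in O's 2p⁴ costs repulsion energy, so O ionizes more easily than half-filled N (2p³).

(A)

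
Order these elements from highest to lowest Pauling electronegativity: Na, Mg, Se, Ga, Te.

Electronegativity increases across a period and decreases down a group, tracking effective nuclear charge and atomic size.
These span different periods and groups, so the two trends combine.
Mg > Na: both are in period 3; the period trend gives Mg the larger value.
Ga > Mg: period and group pull opposite ways; the across-period shift dominates (1.81 vs 1.31).
Te > Ga: the two effects oppose for this pair; the across-period effect wins (2.10 vs 1.81).
Se > Te: they share group 16; the group trend gives Se the larger value.
Approximate values (Pauling): Na 0.93, Mg 1.31, Ga 1.81, Se 2.55, Te 2.10.
So from highest to lowest: Se > Te > Ga > Mg > Na.

Se > Te > Ga > Mg > Na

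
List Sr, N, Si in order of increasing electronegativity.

Smaller atoms with higher effective nuclear charge are more electronegative.
Here both period and group differ, so the two effects have to be weighed against each other.
Si > Sr: both effects reinforce here, so Si is clearly the higher of the two.
N > Si: both effects reinforce here, so N is clearly the higher of the two.
Tabulated electronegativity (Pauling): N 3.04, Si 1.90, Sr 0.95.
So from lowest to highest: Sr < Si < N.

Sr < Si < N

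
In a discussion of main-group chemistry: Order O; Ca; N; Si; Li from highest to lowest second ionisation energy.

Li, O, N, Si, Ca

IE_2 is the cost of taking one more electron from the +1 cation: O⁺ still has 5 valence electrons; Ca⁺ still has 1 valence electron; N⁺ still has 4 valence electrons; Si⁺ still has 3 valence electrons; Li⁺ is the bare [He] core.
Pulling an electron out of a noble-gas core costs far more than removing a remaining valence electron, so Li sits at the high end of IE_2.
Valence configurations: O⁺ [He]2s²2p³, Ca⁺ [Ar]4s¹, N⁺ [He]2s²2p², Si⁺ [Ne]3s²3p¹.
Tabulated IE_2 (kJ/mol): O 3388, Ca 1145, N 2856, Si 1577, Li 7298.
So the second ionization energies run Ca < Si < N < O < Li.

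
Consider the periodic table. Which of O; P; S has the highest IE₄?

The fourth ionization energy removes an electron from the +3 ion. For each element: O³⁺ still has 3 valence electrons; P³⁺ still has 2 valence electrons; S³⁺ still has 3 valence electrons.
All are still removing valence electrons, so compare the +3 ions as you would atoms: IE_4 generally rises across a period (higher Z_eff) and falls down a group (larger shell), subject to the usual subshell exceptions.
Valence configurations: O³⁺ [He]2s²2p¹, P³⁺ [Ne]3s², S³⁺ [Ne]3s²3p¹.
S³⁺ loses a lone 3p electron whereas P³⁺ must break into a filled 3s² pair, so IE_4(P) > IE_4(S) even though S has the higher nuclear charge.
The numbers (kJ/mol): O 7469, P 4964, S 4556.
Putting it together, IE_4: S < P < O.

O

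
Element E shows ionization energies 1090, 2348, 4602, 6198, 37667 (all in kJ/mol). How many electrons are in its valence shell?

4

Look for the largest jump between consecutive ionization energies: IE5/IE4 ≈ 6.1, far larger than any earlier ratio.
That jump marks the point where a core electron is being removed. So the atom has 4 valence electrons.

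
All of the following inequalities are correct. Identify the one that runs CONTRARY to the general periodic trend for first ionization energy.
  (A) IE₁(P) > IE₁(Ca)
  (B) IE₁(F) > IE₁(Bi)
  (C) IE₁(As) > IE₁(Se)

(C)

The general trend: first ionization energy increases across a period and decreases down a group.
(A) P (period 3, group 15) vs Ca (period 4, group 2): the stated order agrees with the simple trend.
(B) F (period 2, group 17) vs Bi (period 6, group 15): the stated order agrees with the simple trend.
(C) As (period 4, group 15) vs Se (period 4, group 16): the stated order contradicts the simple trend.
The exception is (C): Se (4p⁴) ionizes more easily than half-filled As (4p³).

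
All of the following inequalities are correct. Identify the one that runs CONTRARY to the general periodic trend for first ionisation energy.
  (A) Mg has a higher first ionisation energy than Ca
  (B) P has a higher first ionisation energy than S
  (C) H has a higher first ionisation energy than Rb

The general trend: first ionisation energy increases across a period and decreases down a group.
(A) Mg (period 3, group 2) vs Ca (period 4, group 2): the stated order agrees with the simple trend.
(B) P (period 3, group 15) vs S (period 3, group 16): the stated order contradicts the simple trend.
(C) H (period 1, group 1) vs Rb (period 5, group 1): the stated order agrees with the simple trend.
The exception is (B): S (3p⁴) ionizes more easily than half-filled P (3p³) because the paired 3p electron in S is pushed out by e⁻–e⁻ repulsion.

(B)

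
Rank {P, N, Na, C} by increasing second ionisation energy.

P < C < N < Na

After 1 electron has been removed, what remains? P⁺ still has 4 valence electrons; N⁺ still has 4 valence electrons; Na⁺ is the bare [Ne] core; C⁺ still has 3 valence electrons.
Pulling an electron out of a noble-gas core costs far more than removing a remaining valence electron, so Na sits at the high end of IE_2.
Valence configurations: P⁺ [Ne]3s²3p², N⁺ [He]2s²2p², C⁺ [He]2s²2p¹.
Tabulated IE_2 (kJ/mol): P 1907, N 2856, Na 4562, C 2353.
Putting it together, IE_2: P < C < N < Na.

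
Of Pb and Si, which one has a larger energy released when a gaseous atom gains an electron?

EA tends to increase across a period and decrease down a group, though the pattern is less regular than for IE or radius.
All are in group 14, so electron affinity increases up the group.
So Si has the larger energy released when a gaseous atom gains an electron (Si > Pb).

Si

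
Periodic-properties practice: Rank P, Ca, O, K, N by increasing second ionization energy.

Ca < P < N < K < O

IE_2 is the cost of taking one more electron from the +1 cation: P⁺ still has 4 valence electrons; Ca⁺ still has 1 valence electron; O⁺ still has 5 valence electrons; K⁺ is the bare [Ar] core; N⁺ still has 4 valence electrons.
Usually core removal costs more than valence removal, but here the competition is close: a tightly held n=2 valence electron can cost more to remove than an n=3 core electron, so the actual values have to decide it.
Valence configurations: P⁺ [Ne]3s²3p², Ca⁺ [Ar]4s¹, O⁺ [He]2s²2p³, N⁺ [He]2s²2p².
The numbers (kJ/mol): P 1907, Ca 1145, O 3388, K 3052, N 2856.
Hence IE_2: Ca < P < N < K < O.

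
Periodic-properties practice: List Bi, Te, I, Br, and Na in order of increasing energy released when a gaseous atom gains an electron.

Electron affinity generally becomes more exothermic across a period toward the halogens and less exothermic down a group.
Here both period and group differ, so the two effects have to be weighed against each other.
Bi > Na: period and group pull opposite ways; the across-period shift dominates (91 vs 53 kJ/mol).
Te > Bi: relative to Bi, both the across-period and down-group shifts push Te's electron affinity up.
I > Te: I lies to the right of Te in period 5, so the across-period effect alone puts I higher.
Br > I: they share group 17; the group trend gives Br the larger value.
Tabulated electron affinity (kJ/mol): Na 53, Br 325, Te 190, I 295, Bi 91.
So from lowest to highest: Na < Bi < Te < I < Br.

Na < Bi < Te < I < Br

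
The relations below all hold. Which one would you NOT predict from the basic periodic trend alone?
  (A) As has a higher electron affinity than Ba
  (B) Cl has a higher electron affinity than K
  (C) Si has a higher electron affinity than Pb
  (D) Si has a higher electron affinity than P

(D)

The general trend: electron affinity increases across a period and decreases down a group.
(A) As (period 4, group 15) vs Ba (period 6, group 2): the stated order agrees with the simple trend.
(B) Cl (period 3, group 17) vs K (period 4, group 1): the stated order agrees with the simple trend.
(C) Si (period 3, group 14) vs Pb (period 6, group 14): the stated order agrees with the simple trend.
(D) Si (period 3, group 14) vs P (period 3, group 15): the stated order contradicts the simple trend.
The exception is (D): adding an electron to P's half-filled 3p³ is unfavourable, so Si (3p²) has the more exothermic EA.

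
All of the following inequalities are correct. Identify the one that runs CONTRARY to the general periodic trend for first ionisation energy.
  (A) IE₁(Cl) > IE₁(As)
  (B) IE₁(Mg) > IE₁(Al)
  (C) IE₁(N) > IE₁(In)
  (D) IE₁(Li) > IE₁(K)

(B)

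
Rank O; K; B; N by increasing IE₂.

The second ionization energy removes an electron from the +1 ion. For each element: O⁺ still has 5 valence electrons; K⁺ is the bare [Ar] core; B⁺ still has 2 valence electrons; N⁺ still has 4 valence electrons.
Usually core removal costs more than valence removal, but here the competition is close: a tightly held n=2 valence electron can cost more to remove than an n=3 core electron, so the actual values have to decide it.
Valence configurations: O⁺ [He]2s²2p³, B⁺ [He]2s², N⁺ [He]2s²2p².
Tabulated IE_2 (kJ/mol): O 3388, K 3052, B 2427, N 2856.
Overall IE_2 order: B < N < K < O.

B, N, K, O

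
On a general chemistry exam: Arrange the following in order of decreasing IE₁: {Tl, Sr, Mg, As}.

As, Mg, Tl, Sr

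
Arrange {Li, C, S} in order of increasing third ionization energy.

S < C < Li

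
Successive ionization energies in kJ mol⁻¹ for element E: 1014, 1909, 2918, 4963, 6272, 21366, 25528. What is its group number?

Group 15

Look for the largest jump between consecutive ionization energies: IE6/IE5 ≈ 3.4, far larger than any earlier ratio.
That jump marks the point where a core electron is being removed. So the atom has 5 valence electrons.
A main-group element with 5 valence electrons is in group 15.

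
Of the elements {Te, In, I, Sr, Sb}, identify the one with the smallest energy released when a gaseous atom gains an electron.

Sr is in period 5, group 2; In is in period 5, group 13; Sb is in period 5, group 15; Te is in period 5, group 16; I is in period 5, group 17.
Electron affinity generally becomes more exothermic across a period toward the halogens and less exothermic down a group.
All lie in period 5, so electron affinity increases left to right.
The smallest energy released when a gaseous atom gains an electron among these belongs to Sr.

Sr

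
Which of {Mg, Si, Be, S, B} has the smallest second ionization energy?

Mg

Consider each +1 ion: Mg⁺ still has 1 valence electron; Si⁺ still has 3 valence electrons; Be⁺ still has 1 valence electron; S⁺ still has 5 valence electrons; B⁺ still has 2 valence electrons.
All are still removing valence electrons, so compare the +1 ions as you would atoms: IE_2 generally rises across a period (higher Z_eff) and falls down a group (larger shell), subject to the usual subshell exceptions.
Valence configurations: Mg⁺ [Ne]3s¹, Si⁺ [Ne]3s²3p¹, Be⁺ [He]2s¹, S⁺ [Ne]3s²3p³, B⁺ [He]2s².
Tabulated IE_2 (kJ/mol): Mg 1451, Si 1577, Be 1757, S 2252, B 2427.
So the second ionization energies run Mg < Si < Be < S < B.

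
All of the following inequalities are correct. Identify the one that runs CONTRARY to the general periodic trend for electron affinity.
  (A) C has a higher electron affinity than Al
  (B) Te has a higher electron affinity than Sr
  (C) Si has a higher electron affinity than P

(C)

The general trend: electron affinity increases across a period and decreases down a group.
(A) C (period 2, group 14) vs Al (period 3, group 13): the stated order agrees with the simple trend.
(B) Te (period 5, group 16) vs Sr (period 5, group 2): the stated order agrees with the simple trend.
(C) Si (period 3, group 14) vs P (period 3, group 15): the stated order contradicts the simple trend.
The exception is (C): adding an electron to P's half-filled 3p³ is unfavourable, so Si (3p²) has the more exothermic EA.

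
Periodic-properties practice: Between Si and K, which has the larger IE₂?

The second ionization energy removes an electron from the +1 ion. For each element: Si⁺ still has 3 valence electrons; K⁺ is the bare [Ar] core.
Pulling an electron out of a noble-gas core costs far more than removing a remaining valence electron, so K sits at the high end of IE_2.
The numbers (kJ/mol): Si 1577, K 3052.
Putting it together, IE_2: Si < K.

K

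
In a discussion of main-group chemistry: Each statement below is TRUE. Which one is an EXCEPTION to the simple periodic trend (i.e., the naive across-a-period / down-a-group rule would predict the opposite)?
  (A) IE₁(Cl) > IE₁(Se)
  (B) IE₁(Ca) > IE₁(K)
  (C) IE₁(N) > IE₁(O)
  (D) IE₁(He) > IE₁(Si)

(C)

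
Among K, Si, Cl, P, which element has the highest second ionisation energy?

K

Consider each +1 ion: K⁺ is the bare [Ar] core; Si⁺ still has 3 valence electrons; Cl⁺ still has 6 valence electrons; P⁺ still has 4 valence electrons.
Pulling an electron out of a noble-gas core costs far more than removing a remaining valence electron, so K sits at the high end of IE_2.
Valence configurations: Si⁺ [Ne]3s²3p¹, Cl⁺ [Ne]3s²3p⁴, P⁺ [Ne]3s²3p².
Approximate IE_2 values (kJ/mol): K 3052, Si 1577, Cl 2298, P 1907.
Hence IE_2: Si < P < Cl < K.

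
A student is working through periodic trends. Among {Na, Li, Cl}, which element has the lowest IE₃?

Cl

The third ionization energy removes an electron from the +2 ion. For each element: Na²⁺ is already 1 electron into the core; Li²⁺ is already 1 electron into the core; Cl²⁺ still has 5 valence electrons.
Pulling an electron out of a noble-gas core costs far more than removing a remaining valence electron, so Na and Li sit at the high end of IE_3.
Tabulated IE_3 (kJ/mol): Na 6910, Li 11815, Cl 3822.
Overall IE_3 order: Cl < Na < Li.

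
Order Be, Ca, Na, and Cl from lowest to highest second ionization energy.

Ca < Be < Cl < Na

Consider each +1 ion: Be⁺ still has 1 valence electron; Ca⁺ still has 1 valence electron; Na⁺ is the bare [Ne] core; Cl⁺ still has 6 valence electrons.
Pulling an electron out of a noble-gas core costs far more than removing a remaining valence electron, so Na sits at the high end of IE_2.
Valence configurations: Be⁺ [He]2s¹, Ca⁺ [Ar]4s¹, Cl⁺ [Ne]3s²3p⁴.
Approximate IE_2 values (kJ/mol): Be 1757, Ca 1145, Na 4562, Cl 2298.
So the second ionization energies run Ca < Be < Cl < Na.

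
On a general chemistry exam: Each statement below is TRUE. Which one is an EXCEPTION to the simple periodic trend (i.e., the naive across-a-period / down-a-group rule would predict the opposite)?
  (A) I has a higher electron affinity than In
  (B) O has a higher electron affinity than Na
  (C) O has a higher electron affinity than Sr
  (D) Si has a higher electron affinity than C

(D)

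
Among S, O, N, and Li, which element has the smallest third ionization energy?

The third ionization energy removes an electron from the +2 ion. For each element: S²⁺ still has 4 valence electrons; O²⁺ still has 4 valence electrons; N²⁺ still has 3 valence electrons; Li²⁺ is already 1 electron into the core.
Pulling an electron out of a noble-gas core costs far more than removing a remaining valence electron, so Li sits at the high end of IE_3.
Valence configurations: S²⁺ [Ne]3s²3p², O²⁺ [He]2s²2p², N²⁺ [He]2s²2p¹.
Approximate IE_3 values (kJ/mol): S 3357, O 5300, N 4578, Li 11815.
Putting it together, IE_3: S < N < O < Li.

S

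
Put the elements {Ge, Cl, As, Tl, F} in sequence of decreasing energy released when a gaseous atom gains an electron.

Adding an electron releases more energy for atoms nearer the top right (short of the noble gases).
Here both period and group differ, so the two effects have to be weighed against each other.
As > Tl: relative to Tl, both the across-period and down-group shifts push As's electron affinity up.
Ge > As: this pair runs against the simple trend — see the exception note.
F > Ge: relative to Ge, both the across-period and down-group shifts push F's electron affinity up.
Cl > F: this pair runs against the simple trend — see the exception note.
Note the exception: Ge has a higher electron affinity than As, contrary to the simple trend — adding an electron to As's half-filled 4p³ is unfavourable, so Ge (4p²) has the more exothermic EA.
Note the exception: Cl has a higher electron affinity than F, contrary to the simple trend — F's small 2p subshell makes the incoming electron feel strong e⁻–e⁻ repulsion, so Cl actually releases more energy on gaining an electron.
Approximate values (kJ/mol): F 328, Cl 349, Ge 119, As 78, Tl 19.
So from highest to lowest: Cl > F > Ge > As > Tl.

Cl > F > Ge > As > Tl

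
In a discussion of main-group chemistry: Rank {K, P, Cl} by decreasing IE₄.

The fourth ionization energy removes an electron from the +3 ion. For each element: K³⁺ is already 2 electrons into the core; P³⁺ still has 2 valence electrons; Cl³⁺ still has 4 valence electrons.
Pulling an electron out of a noble-gas core costs far more than removing a remaining valence electron, so K sits at the high end of IE_4.
Valence configurations: P³⁺ [Ne]3s², Cl³⁺ [Ne]3s²3p².
The numbers (kJ/mol): K 5877, P 4964, Cl 5159.
Overall IE_4 order: P < Cl < K.

K > Cl > P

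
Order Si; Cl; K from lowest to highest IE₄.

Si < Cl < K

Consider each +3 ion: Si³⁺ still has 1 valence electron; Cl³⁺ still has 4 valence electrons; K³⁺ is already 2 electrons into the core.
Pulling an electron out of a noble-gas core costs far more than removing a remaining valence electron, so K sits at the high end of IE_4.
Valence configurations: Si³⁺ [Ne]3s¹, Cl³⁺ [Ne]3s²3p².
The numbers (kJ/mol): Si 4356, Cl 5159, K 5877.
Overall IE_4 order: Si < Cl < K.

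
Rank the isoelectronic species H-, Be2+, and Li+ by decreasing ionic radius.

All of these have 2 electrons, so size is governed by nuclear charge alone: the more protons, the stronger the pull on the same electron cloud, and the smaller the ion.
Nuclear charges: Be2+ (Z=4), Li+ (Z=3), H- (Z=1).
Largest to smallest: H- > Li+ > Be2+.

H- > Li+ > Be2+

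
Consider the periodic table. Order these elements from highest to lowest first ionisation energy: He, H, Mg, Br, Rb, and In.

H is in period 1, group 1; He is in period 1, group 18; Mg is in period 3, group 2; Br is in period 4, group 17; Rb is in period 5, group 1; In is in period 5, group 13.
IE₁ increases left→right with effective nuclear charge and decreases top→bottom as the valence shell moves farther out.
Here both period and group differ, so the two effects have to be weighed against each other.
In > Rb: both are in period 5; the period trend gives In the larger value.
Mg > In: the two effects oppose for this pair; the down-group effect wins (738 vs 558 kJ/mol).
Br > Mg: the two effects oppose for this pair; the across-period effect wins (1140 vs 738 kJ/mol).
H > Br: period and group pull opposite ways; the down-group shift dominates (1312 vs 1140 kJ/mol).
He > H: He lies to the right of H in period 1, so the across-period effect alone puts He higher.
For reference (kJ/mol): H 1312, He 2372, Mg 738, Br 1140, Rb 403, In 558.
So from highest to lowest: He > H > Br > Mg > In > Rb.

He, H, Br, Mg, In, Rb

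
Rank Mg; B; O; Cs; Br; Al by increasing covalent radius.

O < B < Br < Al < Mg < Cs

B is in period 2, group 13; O is in period 2, group 16; Mg is in period 3, group 2; Al is in period 3, group 13; Br is in period 4, group 17; Cs is in period 6, group 1.
Moving right in a period, electrons are added to the same shell under a stronger nuclear pull, so atoms get smaller; moving down, a new shell is opened and atoms get larger.
Neither a single period nor a single group — weigh both effects.
B > O: both are in period 2; the period trend gives B the larger value.
Br > B: the two effects oppose for this pair; the down-group effect wins (114 vs 85 pm).
Al > Br: period and group pull opposite ways; the across-period shift dominates (126 vs 114 pm).
Mg > Al: Mg lies to the left of Al in period 3, so the across-period effect alone puts Mg larger.
Cs > Mg: both effects reinforce here, so Cs is clearly the larger of the two.
Approximate values (pm): B 85, O 63, Mg 139, Al 126, Br 114, Cs 232.
So from smallest to largest: O < B < Br < Al < Mg < Cs.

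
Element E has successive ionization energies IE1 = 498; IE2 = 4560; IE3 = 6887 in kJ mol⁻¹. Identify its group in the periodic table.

Group 1

Look for the largest jump between consecutive ionization energies: IE2/IE1 ≈ 9.2, far larger than any earlier ratio.
That jump marks the point where a core electron is being removed. So the atom has 1 valence electron.
A main-group element with 1 valence electron is in group 1.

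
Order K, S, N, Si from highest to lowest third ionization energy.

N > K > S > Si

The third ionization energy removes an electron from the +2 ion. For each element: K²⁺ is already 1 electron into the core; S²⁺ still has 4 valence electrons; N²⁺ still has 3 valence electrons; Si²⁺ still has 2 valence electrons.
Usually core removal costs more than valence removal, but here the competition is close: a tightly held n=2 valence electron can cost more to remove than an n=3 core electron, so the actual values have to decide it.
Valence configurations: S²⁺ [Ne]3s²3p², N²⁺ [He]2s²2p¹, Si²⁺ [Ne]3s².
Tabulated IE_3 (kJ/mol): K 4420, S 3357, N 4578, Si 3232.
Hence IE_3: Si < S < K < N.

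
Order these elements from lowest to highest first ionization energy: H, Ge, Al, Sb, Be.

H is in period 1, group 1; Be is in period 2, group 2; Al is in period 3, group 13; Ge is in period 4, group 14; Sb is in period 5, group 15.
First ionization energy rises across a period (greater Z_eff holds electrons more tightly) and falls down a group (valence electrons are farther from the nucleus).
A diagonal step moves right (one effect) and down (the opposite effect) at once.
Ge > Al: period and group pull opposite ways; the across-period shift dominates (762 vs 578 kJ/mol).
Sb > Ge: period and group pull opposite ways; the across-period shift dominates (831 vs 762 kJ/mol).
Be > Sb: the two effects oppose for this pair; the down-group effect wins (900 vs 831 kJ/mol).
H > Be: period and group pull opposite ways; the down-group shift dominates (1312 vs 900 kJ/mol).
For reference (kJ/mol): H 1312, Be 900, Al 578, Ge 762, Sb 831.
So from lowest to highest: Al < Ge < Sb < Be < H.

Al, Ge, Sb, Be, H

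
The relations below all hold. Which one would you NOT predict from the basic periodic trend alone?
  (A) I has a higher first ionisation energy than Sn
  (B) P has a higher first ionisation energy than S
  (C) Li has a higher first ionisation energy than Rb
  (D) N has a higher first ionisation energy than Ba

The general trend: first ionisation energy increases across a period and decreases down a group.
(A) I (period 5, group 17) vs Sn (period 5, group 14): the stated order agrees with the simple trend.
(B) P (period 3, group 15) vs S (period 3, group 16): the stated order contradicts the simple trend.
(C) Li (period 2, group 1) vs Rb (period 5, group 1): the stated order agrees with the simple trend.
(D) N (period 2, group 15) vs Ba (period 6, group 2): the stated order agrees with the simple trend.
The exception is (B): S (3p⁴) ionizes more easily than half-filled P (3p³) because the paired 3p electron in S is pushed out by e⁻–e⁻ repulsion.

(B)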